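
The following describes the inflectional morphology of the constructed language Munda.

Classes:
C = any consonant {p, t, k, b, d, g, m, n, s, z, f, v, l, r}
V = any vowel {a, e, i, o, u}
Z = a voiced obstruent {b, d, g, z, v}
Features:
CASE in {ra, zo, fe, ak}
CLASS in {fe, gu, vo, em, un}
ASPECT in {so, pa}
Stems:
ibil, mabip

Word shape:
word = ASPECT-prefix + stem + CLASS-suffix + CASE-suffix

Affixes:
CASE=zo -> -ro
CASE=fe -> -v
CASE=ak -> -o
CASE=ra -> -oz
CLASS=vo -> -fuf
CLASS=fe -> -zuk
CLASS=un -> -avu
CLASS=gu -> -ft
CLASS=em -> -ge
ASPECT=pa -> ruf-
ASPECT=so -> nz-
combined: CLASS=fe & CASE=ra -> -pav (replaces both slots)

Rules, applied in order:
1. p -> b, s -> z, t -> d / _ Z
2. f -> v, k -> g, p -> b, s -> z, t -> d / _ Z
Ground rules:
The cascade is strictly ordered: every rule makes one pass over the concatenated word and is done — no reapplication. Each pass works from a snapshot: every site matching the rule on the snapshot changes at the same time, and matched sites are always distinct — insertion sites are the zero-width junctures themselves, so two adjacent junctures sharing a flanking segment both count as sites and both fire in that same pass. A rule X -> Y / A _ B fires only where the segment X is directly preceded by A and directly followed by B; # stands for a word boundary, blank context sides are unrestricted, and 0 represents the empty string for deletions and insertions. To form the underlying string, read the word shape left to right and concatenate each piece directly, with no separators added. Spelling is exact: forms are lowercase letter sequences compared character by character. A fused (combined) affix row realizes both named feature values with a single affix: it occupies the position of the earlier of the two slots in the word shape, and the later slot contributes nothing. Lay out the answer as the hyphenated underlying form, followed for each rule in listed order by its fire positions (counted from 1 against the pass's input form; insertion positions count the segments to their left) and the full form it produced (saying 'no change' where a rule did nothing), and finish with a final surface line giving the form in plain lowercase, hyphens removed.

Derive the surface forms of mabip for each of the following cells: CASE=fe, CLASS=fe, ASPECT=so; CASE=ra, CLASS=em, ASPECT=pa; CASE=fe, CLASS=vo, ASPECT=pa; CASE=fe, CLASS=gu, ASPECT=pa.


cell CASE=fe, CLASS=fe, ASPECT=so:
underlying: nz-mabip-zuk-v
1. p -> b, s -> z, t -> d / _ Z: fires at position(s) 7: nzmabibzukv
2. f -> v, k -> g, p -> b, s -> z, t -> d / _ Z: fires at position(s) 10: nzmabibzugv
surface: nzmabibzugv

cell CASE=ra, CLASS=em, ASPECT=pa:
underlying: ruf-mabip-ge-oz
1. p -> b, s -> z, t -> d / _ Z: fires at position(s) 8: rufmabibgeoz
2. f -> v, k -> g, p -> b, s -> z, t -> d / _ Z: no change
surface: rufmabibgeoz

cell CASE=fe, CLASS=vo, ASPECT=pa:
underlying: ruf-mabip-fuf-v
1. p -> b, s -> z, t -> d / _ Z: no change
2. f -> v, k -> g, p -> b, s -> z, t -> d / _ Z: fires at position(s) 11: rufmabipfuvv
surface: rufmabipfuvv

cell CASE=fe, CLASS=gu, ASPECT=pa:
underlying: ruf-mabip-ft-v
1. p -> b, s -> z, t -> d / _ Z: fires at position(s) 10: rufmabipfdv
2. f -> v, k -> g, p -> b, s -> z, t -> d / _ Z: fires at position(s) 9: rufmabipvdv
surface: rufmabipvdv


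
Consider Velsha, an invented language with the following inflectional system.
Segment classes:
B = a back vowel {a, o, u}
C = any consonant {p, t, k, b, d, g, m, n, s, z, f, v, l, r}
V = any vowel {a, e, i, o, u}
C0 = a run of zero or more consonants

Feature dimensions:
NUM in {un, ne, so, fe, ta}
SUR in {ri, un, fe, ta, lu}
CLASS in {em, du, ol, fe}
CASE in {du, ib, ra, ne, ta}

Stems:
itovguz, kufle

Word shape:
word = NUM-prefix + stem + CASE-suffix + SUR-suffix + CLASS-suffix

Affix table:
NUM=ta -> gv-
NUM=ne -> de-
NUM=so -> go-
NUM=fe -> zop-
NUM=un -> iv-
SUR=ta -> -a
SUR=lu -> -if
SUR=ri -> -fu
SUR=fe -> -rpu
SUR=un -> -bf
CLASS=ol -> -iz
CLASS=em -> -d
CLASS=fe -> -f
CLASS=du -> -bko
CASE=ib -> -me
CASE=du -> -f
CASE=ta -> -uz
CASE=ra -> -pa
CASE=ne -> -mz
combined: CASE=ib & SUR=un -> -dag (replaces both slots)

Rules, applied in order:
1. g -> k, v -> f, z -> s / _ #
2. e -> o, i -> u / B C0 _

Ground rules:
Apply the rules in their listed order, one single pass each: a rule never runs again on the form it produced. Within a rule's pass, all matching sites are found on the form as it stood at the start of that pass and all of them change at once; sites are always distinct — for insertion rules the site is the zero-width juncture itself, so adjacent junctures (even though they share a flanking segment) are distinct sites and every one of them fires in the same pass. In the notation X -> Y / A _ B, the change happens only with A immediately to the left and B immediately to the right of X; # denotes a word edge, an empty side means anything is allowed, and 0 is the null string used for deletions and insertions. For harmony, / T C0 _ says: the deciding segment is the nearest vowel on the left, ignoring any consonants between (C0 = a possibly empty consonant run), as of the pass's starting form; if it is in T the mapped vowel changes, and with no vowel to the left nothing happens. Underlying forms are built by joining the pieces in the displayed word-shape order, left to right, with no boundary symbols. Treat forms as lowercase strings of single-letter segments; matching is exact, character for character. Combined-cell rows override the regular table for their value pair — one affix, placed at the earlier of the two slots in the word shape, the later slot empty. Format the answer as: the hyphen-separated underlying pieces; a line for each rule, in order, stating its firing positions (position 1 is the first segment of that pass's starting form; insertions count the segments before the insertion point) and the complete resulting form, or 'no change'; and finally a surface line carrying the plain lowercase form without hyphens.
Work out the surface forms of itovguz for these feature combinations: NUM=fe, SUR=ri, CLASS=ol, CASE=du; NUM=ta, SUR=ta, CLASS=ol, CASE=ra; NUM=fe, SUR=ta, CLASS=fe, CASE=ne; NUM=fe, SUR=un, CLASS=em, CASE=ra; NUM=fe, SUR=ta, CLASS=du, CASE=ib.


cell NUM=fe, SUR=ri, CLASS=ol, CASE=du:
underlying: zop-itovguz-f-fu-iz
1. g -> k, v -> f, z -> s / _ #: fires at position(s) 15: zopitovguzffuis
2. e -> o, i -> u / B C0 _: fires at position(s) 4, 14: zoputovguzffuus
surface: zoputovguzffuus

cell NUM=ta, SUR=ta, CLASS=ol, CASE=ra:
underlying: gv-itovguz-pa-a-iz
1. g -> k, v -> f, z -> s / _ #: fires at position(s) 14: gvitovguzpaais
2. e -> o, i -> u / B C0 _: fires at position(s) 13: gvitovguzpaaus
surface: gvitovguzpaaus

cell NUM=fe, SUR=ta, CLASS=fe, CASE=ne:
underlying: zop-itovguz-mz-a-f
1. g -> k, v -> f, z -> s / _ #: no change
2. e -> o, i -> u / B C0 _: fires at position(s) 4: zoputovguzmzaf
surface: zoputovguzmzaf

cell NUM=fe, SUR=un, CLASS=em, CASE=ra:
underlying: zop-itovguz-pa-bf-d
1. g -> k, v -> f, z -> s / _ #: no change
2. e -> o, i -> u / B C0 _: fires at position(s) 4: zoputovguzpabfd
surface: zoputovguzpabfd

cell NUM=fe, SUR=ta, CLASS=du, CASE=ib:
underlying: zop-itovguz-me-a-bko
1. g -> k, v -> f, z -> s / _ #: no change
2. e -> o, i -> u / B C0 _: fires at position(s) 4, 12: zoputovguzmoabko
surface: zoputovguzmoabko


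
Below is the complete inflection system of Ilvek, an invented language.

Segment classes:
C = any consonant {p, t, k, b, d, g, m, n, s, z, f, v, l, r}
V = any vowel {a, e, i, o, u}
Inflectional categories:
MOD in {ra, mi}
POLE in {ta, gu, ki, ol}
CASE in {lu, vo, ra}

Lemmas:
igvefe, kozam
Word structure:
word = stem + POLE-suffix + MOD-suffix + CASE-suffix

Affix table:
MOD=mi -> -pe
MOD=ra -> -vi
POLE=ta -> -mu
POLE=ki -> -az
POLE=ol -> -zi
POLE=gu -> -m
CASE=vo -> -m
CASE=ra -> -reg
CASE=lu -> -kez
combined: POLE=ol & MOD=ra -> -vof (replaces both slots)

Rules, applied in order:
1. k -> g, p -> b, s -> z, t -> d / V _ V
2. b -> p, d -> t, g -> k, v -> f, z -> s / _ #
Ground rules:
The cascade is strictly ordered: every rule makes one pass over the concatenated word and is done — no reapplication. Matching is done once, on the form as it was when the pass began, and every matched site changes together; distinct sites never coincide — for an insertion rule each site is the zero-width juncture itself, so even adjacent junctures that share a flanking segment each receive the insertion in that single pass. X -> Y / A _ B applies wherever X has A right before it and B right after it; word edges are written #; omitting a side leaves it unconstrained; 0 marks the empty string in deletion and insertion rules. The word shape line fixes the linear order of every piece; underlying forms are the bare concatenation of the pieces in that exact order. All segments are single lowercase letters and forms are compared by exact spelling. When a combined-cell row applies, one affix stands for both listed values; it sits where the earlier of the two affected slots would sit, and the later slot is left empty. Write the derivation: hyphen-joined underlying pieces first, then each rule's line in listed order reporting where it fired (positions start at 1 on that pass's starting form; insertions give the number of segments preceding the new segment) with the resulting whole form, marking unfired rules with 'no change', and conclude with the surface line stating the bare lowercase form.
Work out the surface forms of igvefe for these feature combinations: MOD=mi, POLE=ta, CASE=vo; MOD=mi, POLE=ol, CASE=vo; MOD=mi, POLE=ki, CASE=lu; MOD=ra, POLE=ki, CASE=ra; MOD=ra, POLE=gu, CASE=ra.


cell MOD=mi, POLE=ta, CASE=vo:
underlying: igvefe-mu-pe-m
1. k -> g, p -> b, s -> z, t -> d / V _ V: fires at position(s) 9: igvefemubem
2. b -> p, d -> t, g -> k, v -> f, z -> s / _ #: no change
surface: igvefemubem

cell MOD=mi, POLE=ol, CASE=vo:
underlying: igvefe-zi-pe-m
1. k -> g, p -> b, s -> z, t -> d / V _ V: fires at position(s) 9: igvefezibem
2. b -> p, d -> t, g -> k, v -> f, z -> s / _ #: no change
surface: igvefezibem

cell MOD=mi, POLE=ki, CASE=lu:
underlying: igvefe-az-pe-kez
1. k -> g, p -> b, s -> z, t -> d / V _ V: fires at position(s) 11: igvefeazpegez
2. b -> p, d -> t, g -> k, v -> f, z -> s / _ #: fires at position(s) 13: igvefeazpeges
surface: igvefeazpeges

cell MOD=ra, POLE=ki, CASE=ra:
underlying: igvefe-az-vi-reg
1. k -> g, p -> b, s -> z, t -> d / V _ V: no change
2. b -> p, d -> t, g -> k, v -> f, z -> s / _ #: fires at position(s) 13: igvefeazvirek
surface: igvefeazvirek

cell MOD=ra, POLE=gu, CASE=ra:
underlying: igvefe-m-vi-reg
1. k -> g, p -> b, s -> z, t -> d / V _ V: no change
2. b -> p, d -> t, g -> k, v -> f, z -> s / _ #: fires at position(s) 12: igvefemvirek
surface: igvefemvirek


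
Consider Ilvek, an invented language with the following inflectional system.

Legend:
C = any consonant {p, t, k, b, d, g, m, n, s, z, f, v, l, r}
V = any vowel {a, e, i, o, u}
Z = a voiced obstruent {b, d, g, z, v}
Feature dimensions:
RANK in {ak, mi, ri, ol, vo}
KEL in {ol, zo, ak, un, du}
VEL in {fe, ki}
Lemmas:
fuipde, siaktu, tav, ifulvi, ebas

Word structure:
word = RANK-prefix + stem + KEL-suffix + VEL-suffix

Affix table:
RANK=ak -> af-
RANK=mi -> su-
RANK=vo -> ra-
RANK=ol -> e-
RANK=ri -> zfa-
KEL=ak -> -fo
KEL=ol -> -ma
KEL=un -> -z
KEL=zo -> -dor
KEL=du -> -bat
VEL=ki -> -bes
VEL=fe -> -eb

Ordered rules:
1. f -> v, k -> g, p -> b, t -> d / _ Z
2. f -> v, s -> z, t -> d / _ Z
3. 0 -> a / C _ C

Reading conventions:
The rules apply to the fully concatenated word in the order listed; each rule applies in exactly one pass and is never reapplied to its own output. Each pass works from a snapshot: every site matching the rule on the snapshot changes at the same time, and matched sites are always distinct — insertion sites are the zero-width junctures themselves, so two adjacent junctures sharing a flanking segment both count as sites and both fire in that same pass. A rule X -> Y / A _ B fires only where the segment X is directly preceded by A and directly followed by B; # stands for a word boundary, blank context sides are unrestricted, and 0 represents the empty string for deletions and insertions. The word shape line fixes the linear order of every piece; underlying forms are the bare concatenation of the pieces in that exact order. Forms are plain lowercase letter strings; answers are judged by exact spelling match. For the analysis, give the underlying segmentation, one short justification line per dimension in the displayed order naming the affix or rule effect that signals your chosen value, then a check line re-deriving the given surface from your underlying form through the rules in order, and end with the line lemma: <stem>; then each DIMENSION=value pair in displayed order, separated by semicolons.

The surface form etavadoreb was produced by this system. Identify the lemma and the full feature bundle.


underlying: e-tav-dor-eb
RANK=ol - signalled by the affix e-
KEL=zo - signalled by the affix -dor
VEL=fe - signalled by the affix -eb
check: etavdoreb -> etavdoreb -> etavdoreb -> etavadoreb
lemma: tav; RANK=ol; KEL=zo; VEL=fe


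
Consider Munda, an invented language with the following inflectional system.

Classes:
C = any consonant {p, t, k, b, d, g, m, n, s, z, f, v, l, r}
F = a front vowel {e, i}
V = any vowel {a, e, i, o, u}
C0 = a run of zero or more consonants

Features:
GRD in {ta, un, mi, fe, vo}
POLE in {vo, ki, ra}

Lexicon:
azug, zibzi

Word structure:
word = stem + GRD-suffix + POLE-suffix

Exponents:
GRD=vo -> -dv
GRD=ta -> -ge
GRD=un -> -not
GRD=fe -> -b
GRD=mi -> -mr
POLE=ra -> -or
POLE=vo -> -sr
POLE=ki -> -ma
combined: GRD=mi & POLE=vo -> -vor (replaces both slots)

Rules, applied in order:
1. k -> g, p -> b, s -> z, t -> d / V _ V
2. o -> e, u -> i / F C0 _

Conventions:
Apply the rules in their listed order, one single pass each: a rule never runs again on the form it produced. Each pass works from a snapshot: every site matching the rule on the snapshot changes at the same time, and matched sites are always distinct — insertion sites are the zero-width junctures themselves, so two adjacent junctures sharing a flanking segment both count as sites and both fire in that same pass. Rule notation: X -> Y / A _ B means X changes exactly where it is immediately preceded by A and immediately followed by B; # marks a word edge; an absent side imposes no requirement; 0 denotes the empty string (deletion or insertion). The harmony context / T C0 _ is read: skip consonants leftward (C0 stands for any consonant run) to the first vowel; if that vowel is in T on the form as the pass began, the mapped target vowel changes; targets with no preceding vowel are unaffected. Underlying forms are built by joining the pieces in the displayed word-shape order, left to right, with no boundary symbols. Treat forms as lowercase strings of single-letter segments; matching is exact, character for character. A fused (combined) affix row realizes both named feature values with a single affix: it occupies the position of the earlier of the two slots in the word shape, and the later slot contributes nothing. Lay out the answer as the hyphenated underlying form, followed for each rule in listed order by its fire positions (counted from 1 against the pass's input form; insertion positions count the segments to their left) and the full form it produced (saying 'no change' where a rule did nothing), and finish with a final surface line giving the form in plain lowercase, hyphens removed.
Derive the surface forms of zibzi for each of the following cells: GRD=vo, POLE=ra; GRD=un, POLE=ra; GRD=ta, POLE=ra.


cell GRD=vo, POLE=ra:
underlying: zibzi-dv-or
1. k -> g, p -> b, s -> z, t -> d / V _ V: no change
2. o -> e, u -> i / F C0 _: fires at position(s) 8: zibzidver
surface: zibzidver

cell GRD=un, POLE=ra:
underlying: zibzi-not-or
1. k -> g, p -> b, s -> z, t -> d / V _ V: fires at position(s) 8: zibzinodor
2. o -> e, u -> i / F C0 _: fires at position(s) 7: zibzinedor
surface: zibzinedor

cell GRD=ta, POLE=ra:
underlying: zibzi-ge-or
1. k -> g, p -> b, s -> z, t -> d / V _ V: no change
2. o -> e, u -> i / F C0 _: fires at position(s) 8: zibzigeer
surface: zibzigeer


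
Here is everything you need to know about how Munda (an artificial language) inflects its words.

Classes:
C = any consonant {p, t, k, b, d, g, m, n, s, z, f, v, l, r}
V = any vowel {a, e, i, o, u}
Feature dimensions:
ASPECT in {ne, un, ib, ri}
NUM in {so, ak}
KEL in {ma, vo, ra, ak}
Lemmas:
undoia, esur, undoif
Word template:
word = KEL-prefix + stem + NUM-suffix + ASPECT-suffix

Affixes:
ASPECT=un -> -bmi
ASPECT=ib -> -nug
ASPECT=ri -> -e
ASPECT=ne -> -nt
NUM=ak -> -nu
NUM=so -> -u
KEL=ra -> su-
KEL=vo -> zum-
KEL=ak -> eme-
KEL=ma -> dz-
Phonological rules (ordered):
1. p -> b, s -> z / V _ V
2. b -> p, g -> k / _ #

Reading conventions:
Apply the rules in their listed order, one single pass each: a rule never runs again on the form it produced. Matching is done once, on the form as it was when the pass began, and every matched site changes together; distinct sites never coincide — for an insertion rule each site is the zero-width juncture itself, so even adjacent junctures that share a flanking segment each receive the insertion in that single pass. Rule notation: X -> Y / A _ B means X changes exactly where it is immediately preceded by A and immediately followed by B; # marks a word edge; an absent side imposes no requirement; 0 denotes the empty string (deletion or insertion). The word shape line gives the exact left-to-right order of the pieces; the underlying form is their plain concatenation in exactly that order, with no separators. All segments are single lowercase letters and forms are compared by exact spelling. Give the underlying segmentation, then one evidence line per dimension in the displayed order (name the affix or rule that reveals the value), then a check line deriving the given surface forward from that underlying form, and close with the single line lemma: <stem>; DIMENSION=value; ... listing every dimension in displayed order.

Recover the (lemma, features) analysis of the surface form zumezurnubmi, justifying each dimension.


underlying: zum-esur-nu-bmi
ASPECT=un - signalled by the affix -bmi
NUM=ak - signalled by the affix -nu
KEL=vo - signalled by the affix zum-
check: zumesurnubmi -> zumezurnubmi -> zumezurnubmi
lemma: esur; ASPECT=un; NUM=ak; KEL=vo


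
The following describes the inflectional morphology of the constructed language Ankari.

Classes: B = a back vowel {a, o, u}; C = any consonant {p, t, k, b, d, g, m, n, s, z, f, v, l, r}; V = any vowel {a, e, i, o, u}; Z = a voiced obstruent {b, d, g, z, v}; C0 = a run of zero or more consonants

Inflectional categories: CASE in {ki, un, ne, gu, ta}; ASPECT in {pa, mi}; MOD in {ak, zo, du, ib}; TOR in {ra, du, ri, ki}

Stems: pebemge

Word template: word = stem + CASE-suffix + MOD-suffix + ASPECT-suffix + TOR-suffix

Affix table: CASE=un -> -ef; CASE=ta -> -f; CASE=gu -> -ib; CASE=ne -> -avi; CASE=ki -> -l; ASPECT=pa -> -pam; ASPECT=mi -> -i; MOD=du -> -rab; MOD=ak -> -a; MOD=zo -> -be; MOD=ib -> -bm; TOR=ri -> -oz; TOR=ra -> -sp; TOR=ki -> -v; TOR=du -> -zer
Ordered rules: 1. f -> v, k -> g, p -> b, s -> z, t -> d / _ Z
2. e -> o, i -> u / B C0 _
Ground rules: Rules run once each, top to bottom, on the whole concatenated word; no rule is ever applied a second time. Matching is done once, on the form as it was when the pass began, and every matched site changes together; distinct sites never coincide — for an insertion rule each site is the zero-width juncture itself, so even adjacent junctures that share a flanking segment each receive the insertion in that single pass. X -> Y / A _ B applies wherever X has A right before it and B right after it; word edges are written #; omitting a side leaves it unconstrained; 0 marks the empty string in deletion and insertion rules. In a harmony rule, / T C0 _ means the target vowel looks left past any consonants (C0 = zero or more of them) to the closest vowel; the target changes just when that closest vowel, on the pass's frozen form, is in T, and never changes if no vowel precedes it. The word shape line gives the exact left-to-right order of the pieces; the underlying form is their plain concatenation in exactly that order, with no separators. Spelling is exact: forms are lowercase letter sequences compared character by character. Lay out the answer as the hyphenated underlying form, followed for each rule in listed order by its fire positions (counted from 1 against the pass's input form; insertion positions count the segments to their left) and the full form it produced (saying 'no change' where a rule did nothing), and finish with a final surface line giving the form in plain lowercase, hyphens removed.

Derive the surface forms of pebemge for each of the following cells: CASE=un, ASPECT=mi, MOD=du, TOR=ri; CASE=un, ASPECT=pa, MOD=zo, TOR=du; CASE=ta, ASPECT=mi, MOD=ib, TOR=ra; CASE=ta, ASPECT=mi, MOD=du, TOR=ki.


cell CASE=un, ASPECT=mi, MOD=du, TOR=ri:
underlying: pebemge-ef-rab-i-oz
1. f -> v, k -> g, p -> b, s -> z, t -> d / _ Z: no change
2. e -> o, i -> u / B C0 _: fires at position(s) 13: pebemgeefrabuoz
surface: pebemgeefrabuoz

cell CASE=un, ASPECT=pa, MOD=zo, TOR=du:
underlying: pebemge-ef-be-pam-zer
1. f -> v, k -> g, p -> b, s -> z, t -> d / _ Z: fires at position(s) 9: pebemgeevbepamzer
2. e -> o, i -> u / B C0 _: fires at position(s) 16: pebemgeevbepamzor
surface: pebemgeevbepamzor

cell CASE=ta, ASPECT=mi, MOD=ib, TOR=ra:
underlying: pebemge-f-bm-i-sp
1. f -> v, k -> g, p -> b, s -> z, t -> d / _ Z: fires at position(s) 8: pebemgevbmisp
2. e -> o, i -> u / B C0 _: no change
surface: pebemgevbmisp

cell CASE=ta, ASPECT=mi, MOD=du, TOR=ki:
underlying: pebemge-f-rab-i-v
1. f -> v, k -> g, p -> b, s -> z, t -> d / _ Z: no change
2. e -> o, i -> u / B C0 _: fires at position(s) 12: pebemgefrabuv
surface: pebemgefrabuv


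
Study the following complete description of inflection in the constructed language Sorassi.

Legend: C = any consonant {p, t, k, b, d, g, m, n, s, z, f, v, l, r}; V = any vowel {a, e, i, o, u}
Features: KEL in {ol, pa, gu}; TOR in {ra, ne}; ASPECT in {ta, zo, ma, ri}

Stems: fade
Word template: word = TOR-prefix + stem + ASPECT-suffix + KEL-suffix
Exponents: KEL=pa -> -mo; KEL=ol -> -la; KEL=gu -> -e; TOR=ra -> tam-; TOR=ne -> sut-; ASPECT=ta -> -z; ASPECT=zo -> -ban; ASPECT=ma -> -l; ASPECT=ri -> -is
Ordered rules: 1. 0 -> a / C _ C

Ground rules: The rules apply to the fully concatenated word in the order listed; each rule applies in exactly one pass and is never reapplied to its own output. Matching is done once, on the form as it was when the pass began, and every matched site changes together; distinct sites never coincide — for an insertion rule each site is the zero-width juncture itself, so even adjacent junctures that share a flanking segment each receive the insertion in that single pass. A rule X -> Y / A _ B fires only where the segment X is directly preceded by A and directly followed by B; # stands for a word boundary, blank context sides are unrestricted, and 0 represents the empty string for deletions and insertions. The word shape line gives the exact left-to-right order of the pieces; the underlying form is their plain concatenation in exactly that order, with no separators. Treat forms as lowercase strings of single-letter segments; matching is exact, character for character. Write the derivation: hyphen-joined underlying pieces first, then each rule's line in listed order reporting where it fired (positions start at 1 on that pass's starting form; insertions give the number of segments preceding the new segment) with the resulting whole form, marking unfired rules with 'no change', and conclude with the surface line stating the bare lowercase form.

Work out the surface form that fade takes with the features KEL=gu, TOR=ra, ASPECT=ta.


underlying: tam-fade-z-e
1. 0 -> a / C _ C: inserts after position(s) 3: tamafadeze
surface: tamafadeze


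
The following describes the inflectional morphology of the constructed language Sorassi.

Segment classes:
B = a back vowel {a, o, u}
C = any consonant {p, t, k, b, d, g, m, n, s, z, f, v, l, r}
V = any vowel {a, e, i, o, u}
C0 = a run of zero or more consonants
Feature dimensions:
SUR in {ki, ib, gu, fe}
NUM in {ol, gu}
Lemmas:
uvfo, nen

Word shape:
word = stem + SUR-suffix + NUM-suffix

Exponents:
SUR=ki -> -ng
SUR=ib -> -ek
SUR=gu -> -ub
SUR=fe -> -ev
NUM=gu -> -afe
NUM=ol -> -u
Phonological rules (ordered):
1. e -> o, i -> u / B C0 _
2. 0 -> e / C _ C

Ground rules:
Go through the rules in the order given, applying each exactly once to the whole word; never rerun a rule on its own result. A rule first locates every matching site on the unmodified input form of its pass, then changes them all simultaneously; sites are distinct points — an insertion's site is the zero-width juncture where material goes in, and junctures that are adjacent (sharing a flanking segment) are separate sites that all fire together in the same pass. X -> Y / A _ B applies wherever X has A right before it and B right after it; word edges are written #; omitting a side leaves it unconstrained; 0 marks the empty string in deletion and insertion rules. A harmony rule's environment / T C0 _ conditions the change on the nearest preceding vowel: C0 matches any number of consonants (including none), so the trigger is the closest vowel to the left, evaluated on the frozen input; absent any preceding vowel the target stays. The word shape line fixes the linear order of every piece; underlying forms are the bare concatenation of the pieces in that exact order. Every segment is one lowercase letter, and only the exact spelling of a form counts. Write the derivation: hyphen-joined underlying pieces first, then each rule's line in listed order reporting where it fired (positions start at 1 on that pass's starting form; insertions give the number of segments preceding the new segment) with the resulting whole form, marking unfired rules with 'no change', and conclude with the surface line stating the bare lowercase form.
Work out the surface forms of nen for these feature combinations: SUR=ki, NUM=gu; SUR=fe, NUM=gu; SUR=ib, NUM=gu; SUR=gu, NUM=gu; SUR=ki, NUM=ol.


cell SUR=ki, NUM=gu:
underlying: nen-ng-afe
1. e -> o, i -> u / B C0 _: fires at position(s) 8: nenngafo
2. 0 -> e / C _ C: inserts after position(s) 3, 4: nenenegafo
surface: nenenegafo

cell SUR=fe, NUM=gu:
underlying: nen-ev-afe
1. e -> o, i -> u / B C0 _: fires at position(s) 8: nenevafo
2. 0 -> e / C _ C: no change
surface: nenevafo

cell SUR=ib, NUM=gu:
underlying: nen-ek-afe
1. e -> o, i -> u / B C0 _: fires at position(s) 8: nenekafo
2. 0 -> e / C _ C: no change
surface: nenekafo

cell SUR=gu, NUM=gu:
underlying: nen-ub-afe
1. e -> o, i -> u / B C0 _: fires at position(s) 8: nenubafo
2. 0 -> e / C _ C: no change
surface: nenubafo

cell SUR=ki, NUM=ol:
underlying: nen-ng-u
1. e -> o, i -> u / B C0 _: no change
2. 0 -> e / C _ C: inserts after position(s) 3, 4: nenenegu
surface: nenenegu


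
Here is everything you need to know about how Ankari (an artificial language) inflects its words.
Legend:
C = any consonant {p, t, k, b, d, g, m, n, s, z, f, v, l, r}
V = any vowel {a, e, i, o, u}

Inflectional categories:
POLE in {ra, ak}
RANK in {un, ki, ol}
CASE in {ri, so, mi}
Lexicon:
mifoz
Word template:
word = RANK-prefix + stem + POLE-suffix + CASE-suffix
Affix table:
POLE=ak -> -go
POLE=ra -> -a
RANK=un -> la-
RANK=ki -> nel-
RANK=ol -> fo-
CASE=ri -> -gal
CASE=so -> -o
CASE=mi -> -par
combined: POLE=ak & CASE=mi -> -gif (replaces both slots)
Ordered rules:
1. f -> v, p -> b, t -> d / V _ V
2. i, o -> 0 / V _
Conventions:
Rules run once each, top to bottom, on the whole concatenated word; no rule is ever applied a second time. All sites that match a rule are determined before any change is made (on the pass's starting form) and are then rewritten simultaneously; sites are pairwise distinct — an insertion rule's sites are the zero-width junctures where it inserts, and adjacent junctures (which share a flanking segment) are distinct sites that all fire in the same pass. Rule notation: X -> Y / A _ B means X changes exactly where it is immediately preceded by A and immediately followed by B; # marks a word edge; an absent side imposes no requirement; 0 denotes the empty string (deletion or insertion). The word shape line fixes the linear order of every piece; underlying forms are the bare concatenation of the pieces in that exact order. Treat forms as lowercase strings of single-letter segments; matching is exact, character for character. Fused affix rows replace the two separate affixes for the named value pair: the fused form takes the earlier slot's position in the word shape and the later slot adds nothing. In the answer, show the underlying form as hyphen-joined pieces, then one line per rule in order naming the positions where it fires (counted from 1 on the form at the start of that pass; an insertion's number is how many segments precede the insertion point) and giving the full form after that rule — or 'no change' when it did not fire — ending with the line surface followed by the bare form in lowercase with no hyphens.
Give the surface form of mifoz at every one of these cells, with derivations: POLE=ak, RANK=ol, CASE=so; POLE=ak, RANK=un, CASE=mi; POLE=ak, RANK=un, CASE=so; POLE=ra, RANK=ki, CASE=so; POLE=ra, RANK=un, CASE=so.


cell POLE=ak, RANK=ol, CASE=so:
underlying: fo-mifoz-go-o
1. f -> v, p -> b, t -> d / V _ V: fires at position(s) 5: fomivozgoo
2. i, o -> 0 / V _: fires at position(s) 10: fomivozgo
surface: fomivozgo

cell POLE=ak, RANK=un, CASE=mi:
underlying: la-mifoz-gif
1. f -> v, p -> b, t -> d / V _ V: fires at position(s) 5: lamivozgif
2. i, o -> 0 / V _: no change
surface: lamivozgif

cell POLE=ak, RANK=un, CASE=so:
underlying: la-mifoz-go-o
1. f -> v, p -> b, t -> d / V _ V: fires at position(s) 5: lamivozgoo
2. i, o -> 0 / V _: fires at position(s) 10: lamivozgo
surface: lamivozgo

cell POLE=ra, RANK=ki, CASE=so:
underlying: nel-mifoz-a-o
1. f -> v, p -> b, t -> d / V _ V: fires at position(s) 6: nelmivozao
2. i, o -> 0 / V _: fires at position(s) 10: nelmivoza
surface: nelmivoza

cell POLE=ra, RANK=un, CASE=so:
underlying: la-mifoz-a-o
1. f -> v, p -> b, t -> d / V _ V: fires at position(s) 5: lamivozao
2. i, o -> 0 / V _: fires at position(s) 9: lamivoza
surface: lamivoza


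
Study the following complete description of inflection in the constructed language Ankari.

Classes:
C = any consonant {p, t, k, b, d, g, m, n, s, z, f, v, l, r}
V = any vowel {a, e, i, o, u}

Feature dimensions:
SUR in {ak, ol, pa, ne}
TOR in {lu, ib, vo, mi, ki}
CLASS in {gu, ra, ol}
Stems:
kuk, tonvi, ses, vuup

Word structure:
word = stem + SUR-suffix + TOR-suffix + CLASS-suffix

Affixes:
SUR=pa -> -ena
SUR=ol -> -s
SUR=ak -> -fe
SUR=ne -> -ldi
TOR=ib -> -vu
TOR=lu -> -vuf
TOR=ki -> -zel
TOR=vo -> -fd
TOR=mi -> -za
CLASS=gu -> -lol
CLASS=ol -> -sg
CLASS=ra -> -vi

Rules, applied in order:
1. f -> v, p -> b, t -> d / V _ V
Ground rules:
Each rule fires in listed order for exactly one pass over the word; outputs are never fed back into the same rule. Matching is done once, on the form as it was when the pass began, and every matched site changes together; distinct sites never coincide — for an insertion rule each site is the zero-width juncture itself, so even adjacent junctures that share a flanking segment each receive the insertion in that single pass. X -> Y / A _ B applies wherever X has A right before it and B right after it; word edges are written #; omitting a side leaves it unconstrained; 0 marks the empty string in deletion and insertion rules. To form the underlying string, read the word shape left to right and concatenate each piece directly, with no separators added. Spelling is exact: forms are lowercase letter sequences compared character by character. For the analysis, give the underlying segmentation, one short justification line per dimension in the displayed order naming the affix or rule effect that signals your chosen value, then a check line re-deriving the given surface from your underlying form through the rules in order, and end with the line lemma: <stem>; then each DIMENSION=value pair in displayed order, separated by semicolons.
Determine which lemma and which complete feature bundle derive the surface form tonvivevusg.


underlying: tonvi-fe-vu-sg
SUR=ak - signalled by the affix -fe
TOR=ib - signalled by the affix -vu
CLASS=ol - signalled by the affix -sg
check: tonvifevusg -> tonvivevusg
lemma: tonvi; SUR=ak; TOR=ib; CLASS=ol


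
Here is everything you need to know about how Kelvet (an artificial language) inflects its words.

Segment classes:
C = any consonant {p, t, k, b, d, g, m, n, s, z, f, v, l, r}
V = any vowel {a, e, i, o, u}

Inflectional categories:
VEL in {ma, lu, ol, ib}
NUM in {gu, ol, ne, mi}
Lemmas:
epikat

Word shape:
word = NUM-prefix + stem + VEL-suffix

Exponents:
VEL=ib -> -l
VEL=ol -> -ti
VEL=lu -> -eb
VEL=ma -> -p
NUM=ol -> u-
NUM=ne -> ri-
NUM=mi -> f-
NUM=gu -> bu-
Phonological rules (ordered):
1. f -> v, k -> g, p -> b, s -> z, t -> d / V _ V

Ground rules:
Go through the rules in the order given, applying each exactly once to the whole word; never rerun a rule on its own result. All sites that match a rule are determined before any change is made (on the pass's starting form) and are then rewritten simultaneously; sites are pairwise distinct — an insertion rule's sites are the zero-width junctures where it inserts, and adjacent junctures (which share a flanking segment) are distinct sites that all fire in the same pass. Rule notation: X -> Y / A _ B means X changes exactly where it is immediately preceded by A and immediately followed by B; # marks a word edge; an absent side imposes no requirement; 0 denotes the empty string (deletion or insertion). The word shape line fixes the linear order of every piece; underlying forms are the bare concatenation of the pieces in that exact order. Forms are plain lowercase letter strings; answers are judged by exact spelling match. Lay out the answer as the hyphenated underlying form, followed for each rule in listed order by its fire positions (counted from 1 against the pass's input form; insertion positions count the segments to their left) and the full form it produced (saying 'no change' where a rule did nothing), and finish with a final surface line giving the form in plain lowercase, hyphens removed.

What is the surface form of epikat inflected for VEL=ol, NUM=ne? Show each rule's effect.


underlying: ri-epikat-ti
1. f -> v, k -> g, p -> b, s -> z, t -> d / V _ V: fires at position(s) 4, 6: riebigatti
surface: riebigatti


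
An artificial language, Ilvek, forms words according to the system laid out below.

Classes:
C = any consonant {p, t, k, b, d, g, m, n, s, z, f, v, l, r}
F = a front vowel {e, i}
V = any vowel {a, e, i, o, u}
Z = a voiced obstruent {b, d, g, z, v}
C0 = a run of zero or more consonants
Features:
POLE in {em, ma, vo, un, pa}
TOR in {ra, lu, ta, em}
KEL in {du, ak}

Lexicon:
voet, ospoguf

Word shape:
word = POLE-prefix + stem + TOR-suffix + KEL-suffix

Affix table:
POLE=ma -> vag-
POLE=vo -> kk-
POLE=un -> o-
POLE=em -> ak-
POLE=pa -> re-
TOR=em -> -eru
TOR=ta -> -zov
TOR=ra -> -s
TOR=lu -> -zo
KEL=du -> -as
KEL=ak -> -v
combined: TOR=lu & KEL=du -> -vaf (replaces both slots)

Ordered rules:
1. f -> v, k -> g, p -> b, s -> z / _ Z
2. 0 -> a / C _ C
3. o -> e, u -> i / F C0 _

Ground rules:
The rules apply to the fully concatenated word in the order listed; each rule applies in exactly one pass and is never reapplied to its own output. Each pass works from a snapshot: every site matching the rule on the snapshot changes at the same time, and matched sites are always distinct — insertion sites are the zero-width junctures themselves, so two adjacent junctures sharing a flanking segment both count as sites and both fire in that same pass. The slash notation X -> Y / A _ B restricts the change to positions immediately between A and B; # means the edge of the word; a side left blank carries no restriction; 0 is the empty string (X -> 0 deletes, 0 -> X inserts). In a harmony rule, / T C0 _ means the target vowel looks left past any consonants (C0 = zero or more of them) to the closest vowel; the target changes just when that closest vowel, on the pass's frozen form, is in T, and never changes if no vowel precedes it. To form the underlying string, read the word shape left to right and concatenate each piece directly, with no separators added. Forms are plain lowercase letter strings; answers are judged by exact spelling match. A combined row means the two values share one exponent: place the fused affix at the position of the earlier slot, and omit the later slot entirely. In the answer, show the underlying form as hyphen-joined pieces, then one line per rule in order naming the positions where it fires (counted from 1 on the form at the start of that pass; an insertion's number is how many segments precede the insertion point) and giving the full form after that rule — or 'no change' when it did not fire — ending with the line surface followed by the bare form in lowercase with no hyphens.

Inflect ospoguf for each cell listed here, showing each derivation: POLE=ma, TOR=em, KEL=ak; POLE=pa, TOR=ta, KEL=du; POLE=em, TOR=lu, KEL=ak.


cell POLE=ma, TOR=em, KEL=ak:
underlying: vag-ospoguf-eru-v
1. f -> v, k -> g, p -> b, s -> z / _ Z: no change
2. 0 -> a / C _ C: inserts after position(s) 5: vagosapoguferuv
3. o -> e, u -> i / F C0 _: fires at position(s) 14: vagosapoguferiv
surface: vagosapoguferiv

cell POLE=pa, TOR=ta, KEL=du:
underlying: re-ospoguf-zov-as
1. f -> v, k -> g, p -> b, s -> z / _ Z: fires at position(s) 9: reospoguvzovas
2. 0 -> a / C _ C: inserts after position(s) 4, 9: reosapoguvazovas
3. o -> e, u -> i / F C0 _: fires at position(s) 3: reesapoguvazovas
surface: reesapoguvazovas

cell POLE=em, TOR=lu, KEL=ak:
underlying: ak-ospoguf-zo-v
1. f -> v, k -> g, p -> b, s -> z / _ Z: fires at position(s) 9: akospoguvzov
2. 0 -> a / C _ C: inserts after position(s) 4, 9: akosapoguvazov
3. o -> e, u -> i / F C0 _: no change
surface: akosapoguvazov


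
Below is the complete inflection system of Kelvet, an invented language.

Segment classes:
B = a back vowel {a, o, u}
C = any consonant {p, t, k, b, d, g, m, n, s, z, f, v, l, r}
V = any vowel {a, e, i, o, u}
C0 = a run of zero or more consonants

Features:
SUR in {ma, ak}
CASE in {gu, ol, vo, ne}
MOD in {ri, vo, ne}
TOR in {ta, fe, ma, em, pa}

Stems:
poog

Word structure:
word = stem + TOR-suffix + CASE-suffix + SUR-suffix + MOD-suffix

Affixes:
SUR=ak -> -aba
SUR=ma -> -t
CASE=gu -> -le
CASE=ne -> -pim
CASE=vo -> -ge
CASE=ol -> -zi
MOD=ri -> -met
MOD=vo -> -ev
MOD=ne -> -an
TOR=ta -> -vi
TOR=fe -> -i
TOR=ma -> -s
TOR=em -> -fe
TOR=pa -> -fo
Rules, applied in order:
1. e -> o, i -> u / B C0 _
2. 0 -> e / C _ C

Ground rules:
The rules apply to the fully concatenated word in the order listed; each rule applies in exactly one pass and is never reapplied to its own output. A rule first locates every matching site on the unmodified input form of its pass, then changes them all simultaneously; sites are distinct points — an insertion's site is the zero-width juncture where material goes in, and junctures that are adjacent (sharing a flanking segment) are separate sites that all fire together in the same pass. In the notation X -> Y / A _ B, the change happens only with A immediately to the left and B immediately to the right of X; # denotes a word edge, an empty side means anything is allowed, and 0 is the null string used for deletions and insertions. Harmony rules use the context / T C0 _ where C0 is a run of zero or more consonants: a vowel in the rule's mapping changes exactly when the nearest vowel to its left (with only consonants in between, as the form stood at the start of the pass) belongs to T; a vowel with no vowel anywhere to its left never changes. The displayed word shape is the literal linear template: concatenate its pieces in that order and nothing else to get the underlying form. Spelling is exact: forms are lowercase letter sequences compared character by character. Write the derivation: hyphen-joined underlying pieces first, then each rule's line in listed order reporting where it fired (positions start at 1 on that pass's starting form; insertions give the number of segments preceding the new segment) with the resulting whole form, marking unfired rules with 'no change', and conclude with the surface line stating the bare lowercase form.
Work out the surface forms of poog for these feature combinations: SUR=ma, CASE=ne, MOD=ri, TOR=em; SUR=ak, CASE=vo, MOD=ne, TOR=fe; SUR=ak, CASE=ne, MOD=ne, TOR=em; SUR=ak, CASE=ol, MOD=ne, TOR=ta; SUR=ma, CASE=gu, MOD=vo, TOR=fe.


cell SUR=ma, CASE=ne, MOD=ri, TOR=em:
underlying: poog-fe-pim-t-met
1. e -> o, i -> u / B C0 _: fires at position(s) 6: poogfopimtmet
2. 0 -> e / C _ C: inserts after position(s) 4, 9, 10: poogefopimetemet
surface: poogefopimetemet

cell SUR=ak, CASE=vo, MOD=ne, TOR=fe:
underlying: poog-i-ge-aba-an
1. e -> o, i -> u / B C0 _: fires at position(s) 5: poogugeabaan
2. 0 -> e / C _ C: no change
surface: poogugeabaan

cell SUR=ak, CASE=ne, MOD=ne, TOR=em:
underlying: poog-fe-pim-aba-an
1. e -> o, i -> u / B C0 _: fires at position(s) 6: poogfopimabaan
2. 0 -> e / C _ C: inserts after position(s) 4: poogefopimabaan
surface: poogefopimabaan

cell SUR=ak, CASE=ol, MOD=ne, TOR=ta:
underlying: poog-vi-zi-aba-an
1. e -> o, i -> u / B C0 _: fires at position(s) 6: poogvuziabaan
2. 0 -> e / C _ C: inserts after position(s) 4: poogevuziabaan
surface: poogevuziabaan

cell SUR=ma, CASE=gu, MOD=vo, TOR=fe:
underlying: poog-i-le-t-ev
1. e -> o, i -> u / B C0 _: fires at position(s) 5: pooguletev
2. 0 -> e / C _ C: no change
surface: pooguletev
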